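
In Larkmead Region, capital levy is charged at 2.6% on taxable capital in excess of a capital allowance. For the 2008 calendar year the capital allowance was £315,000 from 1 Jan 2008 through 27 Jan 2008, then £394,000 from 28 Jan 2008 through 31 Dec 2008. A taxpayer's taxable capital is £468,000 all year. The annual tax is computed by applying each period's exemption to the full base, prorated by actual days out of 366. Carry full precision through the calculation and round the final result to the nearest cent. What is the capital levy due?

1 Jan – 27 Jan 2008: 27 days, exemption £315,000 → (£468,000 − £315,000) × 2.6% × 27/366 = £293.4590
28 Jan – 31 Dec 2008: 339 days, exemption £394,000 → (£468,000 − £394,000) × 2.6% × 339/366 = £1,782.0656
Total = £2,075.5246

£2,075.52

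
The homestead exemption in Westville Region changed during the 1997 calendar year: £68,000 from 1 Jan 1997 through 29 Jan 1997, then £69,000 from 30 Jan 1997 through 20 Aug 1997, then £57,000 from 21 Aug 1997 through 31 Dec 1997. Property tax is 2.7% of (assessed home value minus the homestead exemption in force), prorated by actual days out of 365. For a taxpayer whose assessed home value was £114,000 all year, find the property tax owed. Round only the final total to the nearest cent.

£1,335.21

1 Jan – 29 Jan 1997: 29 days, exemption £68,000 → (£114,000 − £68,000) × 2.7% × 29/365 = £98.6795
30 Jan – 20 Aug 1997: 203 days, exemption £69,000 → (£114,000 − £69,000) × 2.7% × 203/365 = £675.7397
21 Aug – 31 Dec 1997: 133 days, exemption £57,000 → (£114,000 − £57,000) × 2.7% × 133/365 = £560.7863
Total = £1,335.2055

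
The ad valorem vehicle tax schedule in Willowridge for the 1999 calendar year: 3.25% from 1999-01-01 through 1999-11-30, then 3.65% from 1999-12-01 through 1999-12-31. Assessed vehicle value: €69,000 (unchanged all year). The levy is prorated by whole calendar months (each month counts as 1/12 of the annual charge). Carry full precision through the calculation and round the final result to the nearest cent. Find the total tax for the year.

€2,265.50

1999-01-01 to 1999-11-30: 11 months at 3.25% → €69,000 × 3.25% × 11/12 = €2,055.6250
1999-12-01 to 1999-12-31: 1 month at 3.65% → €69,000 × 3.65% × 1/12 = €209.8750
Total = €2,265.5000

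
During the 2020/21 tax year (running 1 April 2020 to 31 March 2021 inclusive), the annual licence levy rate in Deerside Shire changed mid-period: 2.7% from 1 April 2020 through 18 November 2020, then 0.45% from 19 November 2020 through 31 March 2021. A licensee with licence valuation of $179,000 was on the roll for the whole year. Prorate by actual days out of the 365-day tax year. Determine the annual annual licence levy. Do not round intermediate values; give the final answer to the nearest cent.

$3,365.45

1 April – 18 November 2020: 232 days at 2.7% → $179,000 × 2.7% × 232/365 = $3,071.9342
19 November 2020 – 31 March 2021: 133 days at 0.45% → $179,000 × 0.45% × 133/365 = $293.5110
Total = $3,365.4452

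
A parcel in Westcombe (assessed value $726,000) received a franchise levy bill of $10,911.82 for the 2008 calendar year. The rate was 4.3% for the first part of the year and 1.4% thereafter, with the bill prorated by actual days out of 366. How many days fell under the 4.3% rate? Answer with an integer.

13 days

Let d = days at the first rate; then 366 − d days at the second rate.
$726,000 × [4.3%·d + 1.4%·(366−d)] / 366 = $10,911.82
Solving gives d = 13, so the new rate took effect on 14 January 2008.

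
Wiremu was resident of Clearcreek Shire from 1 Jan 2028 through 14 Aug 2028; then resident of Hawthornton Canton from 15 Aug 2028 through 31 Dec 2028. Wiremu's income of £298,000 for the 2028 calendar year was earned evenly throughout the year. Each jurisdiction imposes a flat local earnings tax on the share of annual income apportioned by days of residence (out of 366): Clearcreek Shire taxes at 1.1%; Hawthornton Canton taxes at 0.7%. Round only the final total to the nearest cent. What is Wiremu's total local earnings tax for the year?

Clearcreek Shire, 1 Jan – 14 Aug 2028: 227 days → £298,000 × 1.1% × 227/366 = £2,033.0765
Hawthornton Canton, 15 Aug – 31 Dec 2028: 139 days → £298,000 × 0.7% × 139/366 = £792.2240
Total = £2,825.3005

£2,825.30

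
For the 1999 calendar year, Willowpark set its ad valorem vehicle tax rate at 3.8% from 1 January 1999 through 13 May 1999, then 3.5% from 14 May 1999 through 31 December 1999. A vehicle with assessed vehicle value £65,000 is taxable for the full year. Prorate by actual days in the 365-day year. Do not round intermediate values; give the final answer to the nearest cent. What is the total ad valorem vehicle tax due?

1 January – 13 May 1999: 133 days at 3.8% → £65,000 × 3.8% × 133/365 = £900.0274
14 May – 31 December 1999: 232 days at 3.5% → £65,000 × 3.5% × 232/365 = £1,446.0274
Total = £2,346.0548

£2,346.05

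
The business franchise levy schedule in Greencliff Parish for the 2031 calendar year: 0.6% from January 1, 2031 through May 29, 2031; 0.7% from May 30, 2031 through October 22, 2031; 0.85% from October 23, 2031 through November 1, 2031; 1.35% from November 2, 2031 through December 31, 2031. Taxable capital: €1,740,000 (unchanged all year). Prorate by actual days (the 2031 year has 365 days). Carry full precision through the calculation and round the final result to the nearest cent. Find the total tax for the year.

€13,400.38

January 1 – May 29, 2031: 149 days at 0.6% → €1,740,000 × 0.6% × 149/365 = €4,261.8082
May 30 – October 22, 2031: 146 days at 0.7% → €1,740,000 × 0.7% × 146/365 = €4,872.0000
October 23 – November 1, 2031: 10 days at 0.85% → €1,740,000 × 0.85% × 10/365 = €405.2055
November 2 – December 31, 2031: 60 days at 1.35% → €1,740,000 × 1.35% × 60/365 = €3,861.3699
Total = €13,400.3836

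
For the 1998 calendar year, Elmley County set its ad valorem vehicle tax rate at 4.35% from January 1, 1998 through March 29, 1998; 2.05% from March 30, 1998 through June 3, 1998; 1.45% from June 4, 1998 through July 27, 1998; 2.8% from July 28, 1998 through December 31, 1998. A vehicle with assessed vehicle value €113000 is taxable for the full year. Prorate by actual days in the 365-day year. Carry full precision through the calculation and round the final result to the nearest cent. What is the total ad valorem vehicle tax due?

€3207.34

January 1 – March 29, 1998: 88 days at 4.35% → €113000 × 4.35% × 88/365 = €1185.1068
March 30 – June 3, 1998: 66 days at 2.05% → €113000 × 2.05% × 66/365 = €418.8740
June 4 – July 27, 1998: 54 days at 1.45% → €113000 × 1.45% × 54/365 = €242.4082
July 28 – December 31, 1998: 157 days at 2.8% → €113000 × 2.8% × 157/365 = €1360.9534
Total = €3207.3425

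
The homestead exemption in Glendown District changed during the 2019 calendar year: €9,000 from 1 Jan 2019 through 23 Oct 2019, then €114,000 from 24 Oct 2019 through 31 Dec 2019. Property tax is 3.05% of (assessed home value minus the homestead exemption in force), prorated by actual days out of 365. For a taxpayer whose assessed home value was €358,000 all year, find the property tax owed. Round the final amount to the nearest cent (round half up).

1 Jan – 23 Oct 2019: 296 days, exemption €9,000 → (€358,000 − €9,000) × 3.05% × 296/365 = €8,632.2521
24 Oct – 31 Dec 2019: 69 days, exemption €114,000 → (€358,000 − €114,000) × 3.05% × 69/365 = €1,406.8438
Total = €10,039.0959

€10,039.10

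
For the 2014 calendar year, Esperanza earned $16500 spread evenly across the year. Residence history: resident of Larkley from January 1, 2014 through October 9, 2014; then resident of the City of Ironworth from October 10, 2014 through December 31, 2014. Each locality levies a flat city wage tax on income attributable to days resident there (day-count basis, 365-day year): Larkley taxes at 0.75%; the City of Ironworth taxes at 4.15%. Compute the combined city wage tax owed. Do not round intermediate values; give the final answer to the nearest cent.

Larkley, January 1 – October 9, 2014: 282 days → $16500 × 0.75% × 282/365 = $95.6096
The City of Ironworth, October 10 – December 31, 2014: 83 days → $16500 × 4.15% × 83/365 = $155.7103
Total = $251.3199

$251.32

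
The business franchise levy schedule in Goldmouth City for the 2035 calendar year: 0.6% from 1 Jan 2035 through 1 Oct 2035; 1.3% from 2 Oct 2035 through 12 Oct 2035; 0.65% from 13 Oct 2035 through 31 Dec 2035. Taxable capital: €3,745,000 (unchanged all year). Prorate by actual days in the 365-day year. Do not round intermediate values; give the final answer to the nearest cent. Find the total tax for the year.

1 Jan – 1 Oct 2035: 274 days at 0.6% → €3,745,000 × 0.6% × 274/365 = €16,867.8904
2 Oct – 12 Oct 2035: 11 days at 1.3% → €3,745,000 × 1.3% × 11/365 = €1,467.2192
13 Oct – 31 Dec 2035: 80 days at 0.65% → €3,745,000 × 0.65% × 80/365 = €5,335.3425
Total = €23,670.4521

€23,670.45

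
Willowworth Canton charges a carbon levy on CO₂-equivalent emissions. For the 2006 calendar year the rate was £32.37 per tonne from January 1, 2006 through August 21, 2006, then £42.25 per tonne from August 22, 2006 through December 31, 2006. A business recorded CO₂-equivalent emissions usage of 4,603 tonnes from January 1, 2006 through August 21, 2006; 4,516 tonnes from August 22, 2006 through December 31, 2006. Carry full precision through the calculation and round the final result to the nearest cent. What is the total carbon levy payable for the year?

£339,800.11

January 1 – August 21, 2006: 4,603 tonnes at £32.37/tonne → £148,999.11
August 22 – December 31, 2006: 4,516 tonnes at £42.25/tonne → £190,801.00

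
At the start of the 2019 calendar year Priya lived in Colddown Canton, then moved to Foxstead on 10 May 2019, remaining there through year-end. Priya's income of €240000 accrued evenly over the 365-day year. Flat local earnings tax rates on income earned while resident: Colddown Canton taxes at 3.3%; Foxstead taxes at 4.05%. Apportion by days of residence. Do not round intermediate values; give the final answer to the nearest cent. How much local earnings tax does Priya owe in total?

Colddown Canton, 1 January – 9 May 2019: 129 days → €240000 × 3.3% × 129/365 = €2799.1233
Foxstead, 10 May – 31 December 2019: 236 days → €240000 × 4.05% × 236/365 = €6284.7123
Total = €9083.8356

€9083.84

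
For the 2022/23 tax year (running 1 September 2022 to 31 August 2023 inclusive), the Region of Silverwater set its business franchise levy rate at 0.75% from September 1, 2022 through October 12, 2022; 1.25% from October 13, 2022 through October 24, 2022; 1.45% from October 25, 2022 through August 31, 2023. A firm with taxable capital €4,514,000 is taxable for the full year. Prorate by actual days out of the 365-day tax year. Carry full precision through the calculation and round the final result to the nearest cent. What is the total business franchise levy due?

€61,520.25

September 1 – October 12, 2022: 42 days at 0.75% → €4,514,000 × 0.75% × 42/365 = €3,895.6438
October 13 – October 24, 2022: 12 days at 1.25% → €4,514,000 × 1.25% × 12/365 = €1,855.0685
October 25, 2022 – August 31, 2023: 311 days at 1.45% → €4,514,000 × 1.45% × 311/365 = €55,769.5425
Total = €61,520.2548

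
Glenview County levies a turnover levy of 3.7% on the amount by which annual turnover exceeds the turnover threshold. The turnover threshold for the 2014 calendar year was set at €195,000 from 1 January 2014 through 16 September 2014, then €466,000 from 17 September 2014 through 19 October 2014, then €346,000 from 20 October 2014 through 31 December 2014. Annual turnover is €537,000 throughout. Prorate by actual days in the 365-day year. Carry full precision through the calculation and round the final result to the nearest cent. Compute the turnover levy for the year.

€10,630.05

1 January – 16 September 2014: 259 days, exemption €195,000 → (€537,000 − €195,000) × 3.7% × 259/365 = €8,979.1397
17 September – 19 October 2014: 33 days, exemption €466,000 → (€537,000 − €466,000) × 3.7% × 33/365 = €237.5096
20 October – 31 December 2014: 73 days, exemption €346,000 → (€537,000 − €346,000) × 3.7% × 73/365 = €1,413.4000
Total = €10,630.0493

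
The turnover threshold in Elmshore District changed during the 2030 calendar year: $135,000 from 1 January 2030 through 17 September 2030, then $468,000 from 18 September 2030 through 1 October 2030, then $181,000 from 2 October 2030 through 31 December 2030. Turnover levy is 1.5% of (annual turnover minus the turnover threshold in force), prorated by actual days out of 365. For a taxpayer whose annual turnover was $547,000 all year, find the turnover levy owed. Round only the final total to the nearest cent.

$5,816.38

1 January – 17 September 2030: 260 days, exemption $135,000 → ($547,000 − $135,000) × 1.5% × 260/365 = $4,402.1918
18 September – 1 October 2030: 14 days, exemption $468,000 → ($547,000 − $468,000) × 1.5% × 14/365 = $45.4521
2 October – 31 December 2030: 91 days, exemption $181,000 → ($547,000 − $181,000) × 1.5% × 91/365 = $1,368.7397
Total = $5,816.3836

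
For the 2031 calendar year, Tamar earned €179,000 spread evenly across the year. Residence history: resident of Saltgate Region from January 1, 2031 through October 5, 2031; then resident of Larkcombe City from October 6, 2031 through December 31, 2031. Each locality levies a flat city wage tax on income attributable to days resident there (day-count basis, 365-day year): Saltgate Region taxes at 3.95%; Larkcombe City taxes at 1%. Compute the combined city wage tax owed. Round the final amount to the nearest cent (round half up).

€5,811.86

Saltgate Region, January 1 – October 5, 2031: 278 days → €179,000 × 3.95% × 278/365 = €5,385.2027
Larkcombe City, October 6 – December 31, 2031: 87 days → €179,000 × 1% × 87/365 = €426.6575
Total = €5,811.8603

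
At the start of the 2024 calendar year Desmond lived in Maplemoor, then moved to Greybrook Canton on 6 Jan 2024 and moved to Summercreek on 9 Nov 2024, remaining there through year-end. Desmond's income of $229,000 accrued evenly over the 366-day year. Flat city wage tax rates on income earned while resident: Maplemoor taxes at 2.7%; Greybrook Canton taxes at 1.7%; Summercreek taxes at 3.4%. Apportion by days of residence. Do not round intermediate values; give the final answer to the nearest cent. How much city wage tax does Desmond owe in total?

Maplemoor, 1 Jan – 5 Jan 2024: 5 days → $229,000 × 2.7% × 5/366 = $84.4672
Greybrook Canton, 6 Jan – 8 Nov 2024: 308 days → $229,000 × 1.7% × 308/366 = $3,276.0765
Summercreek, 9 Nov – 31 Dec 2024: 53 days → $229,000 × 3.4% × 53/366 = $1,127.4809
Total = $4,488.0246

$4,488.02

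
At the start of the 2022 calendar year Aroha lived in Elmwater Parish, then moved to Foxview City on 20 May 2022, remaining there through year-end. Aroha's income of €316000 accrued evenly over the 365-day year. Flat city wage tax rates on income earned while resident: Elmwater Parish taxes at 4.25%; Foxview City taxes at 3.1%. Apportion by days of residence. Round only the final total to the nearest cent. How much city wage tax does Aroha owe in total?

€11179.91

Elmwater Parish, 1 January – 19 May 2022: 139 days → €316000 × 4.25% × 139/365 = €5114.4384
Foxview City, 20 May – 31 December 2022: 226 days → €316000 × 3.1% × 226/365 = €6065.4685
Total = €11179.9068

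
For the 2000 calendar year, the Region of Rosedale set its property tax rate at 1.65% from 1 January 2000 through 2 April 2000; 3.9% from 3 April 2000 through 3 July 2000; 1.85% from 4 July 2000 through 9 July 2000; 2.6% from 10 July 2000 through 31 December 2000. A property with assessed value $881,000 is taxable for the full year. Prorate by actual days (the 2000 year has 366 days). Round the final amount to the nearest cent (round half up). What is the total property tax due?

1 January – 2 April 2000: 93 days at 1.65% → $881,000 × 1.65% × 93/366 = $3,693.7008
3 April – 3 July 2000: 92 days at 3.9% → $881,000 × 3.9% × 92/366 = $8,636.6885
4 July – 9 July 2000: 6 days at 1.85% → $881,000 × 1.85% × 6/366 = $267.1885
10 July – 31 December 2000: 175 days at 2.6% → $881,000 × 2.6% × 175/366 = $10,952.3224
Total = $23,549.9003

$23,549.90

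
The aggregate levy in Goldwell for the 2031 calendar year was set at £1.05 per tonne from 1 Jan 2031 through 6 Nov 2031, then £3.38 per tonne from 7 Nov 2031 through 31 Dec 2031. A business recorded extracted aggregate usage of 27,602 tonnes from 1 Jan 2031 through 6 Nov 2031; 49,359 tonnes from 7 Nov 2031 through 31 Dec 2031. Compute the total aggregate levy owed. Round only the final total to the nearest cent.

1 Jan – 6 Nov 2031: 27,602 tonnes at £1.05/tonne → £28,982.10
7 Nov – 31 Dec 2031: 49,359 tonnes at £3.38/tonne → £166,833.42

£195,815.52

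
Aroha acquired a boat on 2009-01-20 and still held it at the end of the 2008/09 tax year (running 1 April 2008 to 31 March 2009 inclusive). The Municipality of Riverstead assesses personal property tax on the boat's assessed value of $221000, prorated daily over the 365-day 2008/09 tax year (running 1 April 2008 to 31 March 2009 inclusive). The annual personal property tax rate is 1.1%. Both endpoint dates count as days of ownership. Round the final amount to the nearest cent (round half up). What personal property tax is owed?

$472.88

Days held (2009-01-20 to 2009-03-31): 71 out of 365
Tax = $221000 × 1.1% × 71/365 = $472.8795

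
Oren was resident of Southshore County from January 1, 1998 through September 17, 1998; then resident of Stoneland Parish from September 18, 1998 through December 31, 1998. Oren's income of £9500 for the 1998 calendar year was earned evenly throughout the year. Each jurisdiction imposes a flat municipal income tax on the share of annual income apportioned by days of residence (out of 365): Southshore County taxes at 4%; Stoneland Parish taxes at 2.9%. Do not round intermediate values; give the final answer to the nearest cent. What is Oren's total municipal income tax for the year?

Southshore County, January 1 – September 17, 1998: 260 days → £9500 × 4% × 260/365 = £270.6849
Stoneland Parish, September 18 – December 31, 1998: 105 days → £9500 × 2.9% × 105/365 = £79.2534
Total = £349.9384

£349.94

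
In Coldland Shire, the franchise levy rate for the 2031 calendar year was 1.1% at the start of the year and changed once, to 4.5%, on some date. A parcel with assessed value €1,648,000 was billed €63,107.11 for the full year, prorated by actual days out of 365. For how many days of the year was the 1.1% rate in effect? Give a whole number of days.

72 days

Let d = days at the first rate; then 365 − d days at the second rate.
€1,648,000 × [1.1%·d + 4.5%·(365−d)] / 365 = €63,107.11
Solving gives d = 72, so the new rate took effect on March 14, 2031.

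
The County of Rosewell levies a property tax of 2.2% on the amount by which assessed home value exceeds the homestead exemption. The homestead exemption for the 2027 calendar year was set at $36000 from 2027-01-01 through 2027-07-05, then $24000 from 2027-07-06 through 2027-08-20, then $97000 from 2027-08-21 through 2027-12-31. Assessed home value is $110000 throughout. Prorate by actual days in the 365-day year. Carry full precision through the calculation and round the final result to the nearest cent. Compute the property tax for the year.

2027-01-01 to 2027-07-05: 186 days, exemption $36000 → ($110000 − $36000) × 2.2% × 186/365 = $829.6110
2027-07-06 to 2027-08-20: 46 days, exemption $24000 → ($110000 − $24000) × 2.2% × 46/365 = $238.4438
2027-08-21 to 2027-12-31: 133 days, exemption $97000 → ($110000 − $97000) × 2.2% × 133/365 = $104.2137
Total = $1172.2685

$1172.27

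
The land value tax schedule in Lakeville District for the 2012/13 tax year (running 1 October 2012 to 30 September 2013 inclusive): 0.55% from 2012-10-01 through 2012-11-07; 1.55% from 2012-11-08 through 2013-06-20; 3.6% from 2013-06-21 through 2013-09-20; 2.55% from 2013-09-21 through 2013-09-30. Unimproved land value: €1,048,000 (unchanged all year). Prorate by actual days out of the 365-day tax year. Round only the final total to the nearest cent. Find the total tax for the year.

2012-10-01 to 2012-11-07: 38 days at 0.55% → €1,048,000 × 0.55% × 38/365 = €600.0877
2012-11-08 to 2013-06-20: 225 days at 1.55% → €1,048,000 × 1.55% × 225/365 = €10,013.4247
2013-06-21 to 2013-09-20: 92 days at 3.6% → €1,048,000 × 3.6% × 92/365 = €9,509.5233
2013-09-21 to 2013-09-30: 10 days at 2.55% → €1,048,000 × 2.55% × 10/365 = €732.1644
Total = €20,855.2000

€20,855.20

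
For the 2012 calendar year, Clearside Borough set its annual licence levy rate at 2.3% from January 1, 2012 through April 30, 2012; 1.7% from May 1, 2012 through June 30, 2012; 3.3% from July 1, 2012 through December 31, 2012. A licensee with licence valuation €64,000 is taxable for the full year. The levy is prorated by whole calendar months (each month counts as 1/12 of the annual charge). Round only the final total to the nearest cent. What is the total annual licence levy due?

January 1 – April 30, 2012: 4 months at 2.3% → €64,000 × 2.3% × 4/12 = €490.6667
May 1 – June 30, 2012: 2 months at 1.7% → €64,000 × 1.7% × 2/12 = €181.3333
July 1 – December 31, 2012: 6 months at 3.3% → €64,000 × 3.3% × 6/12 = €1,056.0000
Total = €1,728.0000

€1,728.00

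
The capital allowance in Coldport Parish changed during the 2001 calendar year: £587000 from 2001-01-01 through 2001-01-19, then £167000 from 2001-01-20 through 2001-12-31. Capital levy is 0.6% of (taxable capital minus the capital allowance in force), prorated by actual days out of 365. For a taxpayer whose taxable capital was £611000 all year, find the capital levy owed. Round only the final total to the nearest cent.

2001-01-01 to 2001-01-19: 19 days, exemption £587000 → (£611000 − £587000) × 0.6% × 19/365 = £7.4959
2001-01-20 to 2001-12-31: 346 days, exemption £167000 → (£611000 − £167000) × 0.6% × 346/365 = £2525.3260
Total = £2532.8219

£2532.82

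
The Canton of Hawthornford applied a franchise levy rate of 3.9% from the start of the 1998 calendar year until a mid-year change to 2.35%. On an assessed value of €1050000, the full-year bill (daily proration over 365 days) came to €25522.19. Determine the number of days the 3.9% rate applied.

Let d = days at the first rate; then 365 − d days at the second rate.
€1050000 × [3.9%·d + 2.35%·(365−d)] / 365 = €25522.19
Solving gives d = 19, so the new rate took effect on 20 January 1998.

19 days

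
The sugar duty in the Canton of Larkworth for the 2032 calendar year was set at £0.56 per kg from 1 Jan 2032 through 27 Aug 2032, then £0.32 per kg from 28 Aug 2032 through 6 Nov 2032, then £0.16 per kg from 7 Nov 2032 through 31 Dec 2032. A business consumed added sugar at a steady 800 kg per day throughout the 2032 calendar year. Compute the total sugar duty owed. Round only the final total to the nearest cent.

1 Jan – 27 Aug 2032: 240 days × 800 kg/day = 192,000 kg at £0.56/kg → £107,520.00
28 Aug – 6 Nov 2032: 71 days × 800 kg/day = 56,800 kg at £0.32/kg → £18,176.00
7 Nov – 31 Dec 2032: 55 days × 800 kg/day = 44,000 kg at £0.16/kg → £7,040.00

£132,736.00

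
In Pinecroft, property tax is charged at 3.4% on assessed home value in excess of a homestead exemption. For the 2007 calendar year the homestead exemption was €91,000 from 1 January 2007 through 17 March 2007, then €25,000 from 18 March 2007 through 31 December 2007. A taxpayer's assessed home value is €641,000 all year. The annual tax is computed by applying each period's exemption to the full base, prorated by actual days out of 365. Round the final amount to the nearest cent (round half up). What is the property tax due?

1 January – 17 March 2007: 76 days, exemption €91,000 → (€641,000 − €91,000) × 3.4% × 76/365 = €3,893.6986
18 March – 31 December 2007: 289 days, exemption €25,000 → (€641,000 − €25,000) × 3.4% × 289/365 = €16,583.0575
Total = €20,476.7562

€20,476.76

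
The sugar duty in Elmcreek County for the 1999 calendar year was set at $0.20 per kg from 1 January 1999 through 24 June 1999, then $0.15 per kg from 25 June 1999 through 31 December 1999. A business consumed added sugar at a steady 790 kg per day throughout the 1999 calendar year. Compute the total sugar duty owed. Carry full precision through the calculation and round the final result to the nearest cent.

1 January – 24 June 1999: 175 days × 790 kg/day = 138,250 kg at $0.20/kg → $27,650.00
25 June – 31 December 1999: 190 days × 790 kg/day = 150,100 kg at $0.15/kg → $22,515.00

$50,165.00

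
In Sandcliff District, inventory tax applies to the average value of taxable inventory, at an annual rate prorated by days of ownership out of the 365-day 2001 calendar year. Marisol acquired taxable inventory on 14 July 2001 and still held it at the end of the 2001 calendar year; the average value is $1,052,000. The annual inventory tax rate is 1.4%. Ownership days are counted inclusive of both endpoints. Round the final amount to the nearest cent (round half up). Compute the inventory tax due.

Days held (14 July – 31 December 2001): 171 out of 365
Tax = $1,052,000 × 1.4% × 171/365 = $6,899.9671

$6,899.97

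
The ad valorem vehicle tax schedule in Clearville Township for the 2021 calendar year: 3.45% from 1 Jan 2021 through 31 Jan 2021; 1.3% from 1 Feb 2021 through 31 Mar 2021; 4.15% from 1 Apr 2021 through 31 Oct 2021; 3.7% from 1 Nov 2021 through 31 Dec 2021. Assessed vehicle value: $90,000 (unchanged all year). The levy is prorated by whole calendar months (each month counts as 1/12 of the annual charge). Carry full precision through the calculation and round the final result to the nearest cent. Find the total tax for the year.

1 Jan – 31 Jan 2021: 1 month at 3.45% → $90,000 × 3.45% × 1/12 = $258.7500
1 Feb – 31 Mar 2021: 2 months at 1.3% → $90,000 × 1.3% × 2/12 = $195.0000
1 Apr – 31 Oct 2021: 7 months at 4.15% → $90,000 × 4.15% × 7/12 = $2,178.7500
1 Nov – 31 Dec 2021: 2 months at 3.7% → $90,000 × 3.7% × 2/12 = $555.0000
Total = $3,187.5000

$3,187.50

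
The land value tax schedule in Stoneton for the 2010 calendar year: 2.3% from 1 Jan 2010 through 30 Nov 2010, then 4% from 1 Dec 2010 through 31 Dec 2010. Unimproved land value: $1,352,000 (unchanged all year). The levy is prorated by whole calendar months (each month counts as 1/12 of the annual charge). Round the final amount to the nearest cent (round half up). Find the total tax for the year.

1 Jan – 30 Nov 2010: 11 months at 2.3% → $1,352,000 × 2.3% × 11/12 = $28,504.6667
1 Dec – 31 Dec 2010: 1 month at 4% → $1,352,000 × 4% × 1/12 = $4,506.6667
Total = $33,011.3333

$33,011.33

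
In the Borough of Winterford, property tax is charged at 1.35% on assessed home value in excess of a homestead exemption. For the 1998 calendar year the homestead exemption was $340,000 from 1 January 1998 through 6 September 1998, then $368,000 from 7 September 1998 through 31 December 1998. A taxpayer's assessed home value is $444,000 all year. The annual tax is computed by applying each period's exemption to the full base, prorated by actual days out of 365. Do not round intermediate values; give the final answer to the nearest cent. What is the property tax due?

$1,283.87

1 January – 6 September 1998: 249 days, exemption $340,000 → ($444,000 − $340,000) × 1.35% × 249/365 = $957.7973
7 September – 31 December 1998: 116 days, exemption $368,000 → ($444,000 − $368,000) × 1.35% × 116/365 = $326.0712
Total = $1,283.8685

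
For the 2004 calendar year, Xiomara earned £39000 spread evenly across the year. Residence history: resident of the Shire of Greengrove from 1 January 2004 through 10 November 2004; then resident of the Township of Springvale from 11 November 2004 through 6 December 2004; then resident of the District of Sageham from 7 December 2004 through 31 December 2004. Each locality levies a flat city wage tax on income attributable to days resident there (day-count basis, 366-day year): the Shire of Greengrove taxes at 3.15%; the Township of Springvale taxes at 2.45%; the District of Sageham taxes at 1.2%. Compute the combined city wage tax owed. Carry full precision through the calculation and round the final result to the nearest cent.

£1157.16

The Shire of Greengrove, 1 January – 10 November 2004: 315 days → £39000 × 3.15% × 315/366 = £1057.3156
The Township of Springvale, 11 November – 6 December 2004: 26 days → £39000 × 2.45% × 26/366 = £67.8770
The District of Sageham, 7 December – 31 December 2004: 25 days → £39000 × 1.2% × 25/366 = £31.9672
Total = £1157.1598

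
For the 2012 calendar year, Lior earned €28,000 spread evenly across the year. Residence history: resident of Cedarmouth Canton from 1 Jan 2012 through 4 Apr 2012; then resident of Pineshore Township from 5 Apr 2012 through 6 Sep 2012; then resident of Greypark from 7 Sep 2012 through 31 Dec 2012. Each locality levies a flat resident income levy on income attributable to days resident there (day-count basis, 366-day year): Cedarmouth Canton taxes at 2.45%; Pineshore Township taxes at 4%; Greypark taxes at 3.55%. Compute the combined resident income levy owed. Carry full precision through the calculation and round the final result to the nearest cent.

€967.42

Cedarmouth Canton, 1 Jan – 4 Apr 2012: 95 days → €28,000 × 2.45% × 95/366 = €178.0601
Pineshore Township, 5 Apr – 6 Sep 2012: 155 days → €28,000 × 4% × 155/366 = €474.3169
Greypark, 7 Sep – 31 Dec 2012: 116 days → €28,000 × 3.55% × 116/366 = €315.0383
Total = €967.4153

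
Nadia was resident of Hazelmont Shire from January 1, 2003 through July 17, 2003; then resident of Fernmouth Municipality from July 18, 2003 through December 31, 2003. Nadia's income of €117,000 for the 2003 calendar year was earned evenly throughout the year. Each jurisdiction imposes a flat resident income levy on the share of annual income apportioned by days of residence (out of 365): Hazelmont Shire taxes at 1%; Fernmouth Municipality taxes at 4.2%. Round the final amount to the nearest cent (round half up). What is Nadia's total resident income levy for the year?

Hazelmont Shire, January 1 – July 17, 2003: 198 days → €117,000 × 1% × 198/365 = €634.6849
Fernmouth Municipality, July 18 – December 31, 2003: 167 days → €117,000 × 4.2% × 167/365 = €2,248.3233
Total = €2,883.0082

€2,883.01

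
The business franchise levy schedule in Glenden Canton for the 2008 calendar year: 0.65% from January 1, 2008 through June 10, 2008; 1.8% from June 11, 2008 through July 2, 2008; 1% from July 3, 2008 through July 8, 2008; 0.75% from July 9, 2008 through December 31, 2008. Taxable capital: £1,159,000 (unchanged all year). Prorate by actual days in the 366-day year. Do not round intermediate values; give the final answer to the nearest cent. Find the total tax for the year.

£8,958.50

January 1 – June 10, 2008: 162 days at 0.65% → £1,159,000 × 0.65% × 162/366 = £3,334.5000
June 11 – July 2, 2008: 22 days at 1.8% → £1,159,000 × 1.8% × 22/366 = £1,254.0000
July 3 – July 8, 2008: 6 days at 1% → £1,159,000 × 1% × 6/366 = £190.0000
July 9 – December 31, 2008: 176 days at 0.75% → £1,159,000 × 0.75% × 176/366 = £4,180.0000
Total = £8,958.5000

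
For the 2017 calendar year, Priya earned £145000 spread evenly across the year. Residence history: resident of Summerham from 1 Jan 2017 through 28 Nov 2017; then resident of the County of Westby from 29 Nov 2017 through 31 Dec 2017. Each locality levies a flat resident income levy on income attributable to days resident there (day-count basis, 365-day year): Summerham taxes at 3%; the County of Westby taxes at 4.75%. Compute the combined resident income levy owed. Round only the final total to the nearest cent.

£4579.42

Summerham, 1 Jan – 28 Nov 2017: 332 days → £145000 × 3% × 332/365 = £3956.7123
The County of Westby, 29 Nov – 31 Dec 2017: 33 days → £145000 × 4.75% × 33/365 = £622.7055
Total = £4579.4178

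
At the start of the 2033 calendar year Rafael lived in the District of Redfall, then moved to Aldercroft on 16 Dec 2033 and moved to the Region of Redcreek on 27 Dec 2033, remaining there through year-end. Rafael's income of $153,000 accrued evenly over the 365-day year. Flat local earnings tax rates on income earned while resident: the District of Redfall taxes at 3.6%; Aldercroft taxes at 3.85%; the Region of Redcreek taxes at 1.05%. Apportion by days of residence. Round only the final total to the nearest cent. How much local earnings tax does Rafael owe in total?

$5,466.08

The District of Redfall, 1 Jan – 15 Dec 2033: 349 days → $153,000 × 3.6% × 349/365 = $5,266.5534
Aldercroft, 16 Dec – 26 Dec 2033: 11 days → $153,000 × 3.85% × 11/365 = $177.5219
The Region of Redcreek, 27 Dec – 31 Dec 2033: 5 days → $153,000 × 1.05% × 5/365 = $22.0068
Total = $5,466.0822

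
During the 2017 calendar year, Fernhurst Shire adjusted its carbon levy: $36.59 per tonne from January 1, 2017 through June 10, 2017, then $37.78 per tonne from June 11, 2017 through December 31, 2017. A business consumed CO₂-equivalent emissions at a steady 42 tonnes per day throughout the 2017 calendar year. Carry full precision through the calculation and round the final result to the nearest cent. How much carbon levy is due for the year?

$571,120.62

January 1 – June 10, 2017: 161 days × 42 tonnes/day = 6,762 tonnes at $36.59/tonne → $247,421.58
June 11 – December 31, 2017: 204 days × 42 tonnes/day = 8,568 tonnes at $37.78/tonne → $323,699.04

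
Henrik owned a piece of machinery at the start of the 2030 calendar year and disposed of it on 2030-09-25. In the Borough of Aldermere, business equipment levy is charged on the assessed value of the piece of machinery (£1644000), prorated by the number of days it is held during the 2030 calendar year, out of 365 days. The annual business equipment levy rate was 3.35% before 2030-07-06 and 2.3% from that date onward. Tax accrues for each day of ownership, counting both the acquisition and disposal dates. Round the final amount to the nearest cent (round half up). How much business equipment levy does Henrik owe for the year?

£36559.86

2030-01-01 to 2030-07-05: 186 days at 3.35% → £1644000 × 3.35% × 186/365 = £28065.1068
2030-07-06 to 2030-09-25: 82 days at 2.3% → £1644000 × 2.3% × 82/365 = £8494.7507
Total = £36559.8575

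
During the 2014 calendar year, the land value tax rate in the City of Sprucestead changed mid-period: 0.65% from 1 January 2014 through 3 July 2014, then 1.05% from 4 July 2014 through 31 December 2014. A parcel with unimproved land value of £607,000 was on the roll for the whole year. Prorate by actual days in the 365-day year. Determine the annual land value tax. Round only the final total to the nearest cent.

1 January – 3 July 2014: 184 days at 0.65% → £607,000 × 0.65% × 184/365 = £1,988.9644
4 July – 31 December 2014: 181 days at 1.05% → £607,000 × 1.05% × 181/365 = £3,160.5575
Total = £5,149.5219

£5,149.52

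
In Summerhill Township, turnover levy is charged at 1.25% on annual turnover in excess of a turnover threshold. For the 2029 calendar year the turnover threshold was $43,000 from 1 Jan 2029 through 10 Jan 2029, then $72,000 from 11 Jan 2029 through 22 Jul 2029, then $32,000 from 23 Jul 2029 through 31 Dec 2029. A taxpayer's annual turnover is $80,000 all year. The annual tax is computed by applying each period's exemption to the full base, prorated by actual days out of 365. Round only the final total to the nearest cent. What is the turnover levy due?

$331.85

1 Jan – 10 Jan 2029: 10 days, exemption $43,000 → ($80,000 − $43,000) × 1.25% × 10/365 = $12.6712
11 Jan – 22 Jul 2029: 193 days, exemption $72,000 → ($80,000 − $72,000) × 1.25% × 193/365 = $52.8767
23 Jul – 31 Dec 2029: 162 days, exemption $32,000 → ($80,000 − $32,000) × 1.25% × 162/365 = $266.3014
Total = $331.8493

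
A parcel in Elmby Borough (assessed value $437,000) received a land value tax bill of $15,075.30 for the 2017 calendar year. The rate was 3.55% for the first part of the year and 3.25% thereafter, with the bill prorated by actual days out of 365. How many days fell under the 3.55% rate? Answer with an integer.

Let d = days at the first rate; then 365 − d days at the second rate.
$437,000 × [3.55%·d + 3.25%·(365−d)] / 365 = $15,075.30
Solving gives d = 243, so the new rate took effect on 1 Sep 2017.

243 days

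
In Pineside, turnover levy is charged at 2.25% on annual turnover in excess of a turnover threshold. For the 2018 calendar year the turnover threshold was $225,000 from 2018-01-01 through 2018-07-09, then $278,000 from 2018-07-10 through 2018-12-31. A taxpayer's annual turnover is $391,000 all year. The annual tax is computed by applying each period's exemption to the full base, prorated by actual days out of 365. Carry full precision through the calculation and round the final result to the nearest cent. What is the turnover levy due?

$3,163.25

2018-01-01 to 2018-07-09: 190 days, exemption $225,000 → ($391,000 − $225,000) × 2.25% × 190/365 = $1,944.2466
2018-07-10 to 2018-12-31: 175 days, exemption $278,000 → ($391,000 − $278,000) × 2.25% × 175/365 = $1,219.0068
Total = $3,163.2534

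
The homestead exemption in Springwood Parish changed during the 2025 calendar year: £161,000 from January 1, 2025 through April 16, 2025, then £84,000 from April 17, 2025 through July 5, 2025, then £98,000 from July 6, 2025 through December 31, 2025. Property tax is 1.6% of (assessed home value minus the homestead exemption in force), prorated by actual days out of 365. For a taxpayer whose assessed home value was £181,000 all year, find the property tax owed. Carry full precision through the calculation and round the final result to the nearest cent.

January 1 – April 16, 2025: 106 days, exemption £161,000 → (£181,000 − £161,000) × 1.6% × 106/365 = £92.9315
April 17 – July 5, 2025: 80 days, exemption £84,000 → (£181,000 − £84,000) × 1.6% × 80/365 = £340.1644
July 6 – December 31, 2025: 179 days, exemption £98,000 → (£181,000 − £98,000) × 1.6% × 179/365 = £651.2658
Total = £1,084.3616

£1,084.36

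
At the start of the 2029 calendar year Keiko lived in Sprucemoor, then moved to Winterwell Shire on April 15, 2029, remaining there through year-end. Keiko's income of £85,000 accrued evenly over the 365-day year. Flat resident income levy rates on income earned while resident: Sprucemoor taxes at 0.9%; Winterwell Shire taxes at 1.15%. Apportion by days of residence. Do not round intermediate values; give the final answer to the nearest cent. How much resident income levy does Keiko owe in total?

Sprucemoor, January 1 – April 14, 2029: 104 days → £85,000 × 0.9% × 104/365 = £217.9726
Winterwell Shire, April 15 – December 31, 2029: 261 days → £85,000 × 1.15% × 261/365 = £698.9795
Total = £916.9521

£916.95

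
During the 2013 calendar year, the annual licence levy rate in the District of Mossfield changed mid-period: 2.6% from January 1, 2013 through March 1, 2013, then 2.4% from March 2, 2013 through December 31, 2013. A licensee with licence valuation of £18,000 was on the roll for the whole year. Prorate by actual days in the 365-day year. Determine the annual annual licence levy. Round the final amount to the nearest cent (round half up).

£437.92

January 1 – March 1, 2013: 60 days at 2.6% → £18,000 × 2.6% × 60/365 = £76.9315
March 2 – December 31, 2013: 305 days at 2.4% → £18,000 × 2.4% × 305/365 = £360.9863
Total = £437.9178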